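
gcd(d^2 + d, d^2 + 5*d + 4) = d + 1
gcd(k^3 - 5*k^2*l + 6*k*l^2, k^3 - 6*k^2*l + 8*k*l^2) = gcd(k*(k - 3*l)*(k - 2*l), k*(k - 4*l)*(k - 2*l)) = k^2 - 2*k*l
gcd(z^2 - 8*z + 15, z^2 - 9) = z - 3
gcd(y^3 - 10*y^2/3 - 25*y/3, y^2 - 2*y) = y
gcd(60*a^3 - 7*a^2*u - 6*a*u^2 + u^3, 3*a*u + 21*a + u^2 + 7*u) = 3*a + u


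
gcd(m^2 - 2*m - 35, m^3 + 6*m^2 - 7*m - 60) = m + 5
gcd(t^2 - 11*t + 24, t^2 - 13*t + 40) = t - 8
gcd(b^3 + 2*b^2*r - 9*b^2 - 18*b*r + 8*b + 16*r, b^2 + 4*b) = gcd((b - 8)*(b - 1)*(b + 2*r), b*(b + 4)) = 1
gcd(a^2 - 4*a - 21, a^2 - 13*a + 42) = a - 7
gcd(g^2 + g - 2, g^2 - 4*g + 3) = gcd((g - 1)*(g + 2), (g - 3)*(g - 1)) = g - 1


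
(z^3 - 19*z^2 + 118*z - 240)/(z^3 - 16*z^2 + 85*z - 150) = (z - 8)/(z - 5)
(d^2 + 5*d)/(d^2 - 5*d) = (d + 5)/(d - 5)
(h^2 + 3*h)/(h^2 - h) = (h + 3)/(h - 1)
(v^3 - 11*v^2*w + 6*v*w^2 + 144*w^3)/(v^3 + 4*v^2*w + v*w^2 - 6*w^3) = (v^2 - 14*v*w + 48*w^2)/(v^2 + v*w - 2*w^2)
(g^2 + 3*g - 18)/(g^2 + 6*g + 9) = (g^2 + 3*g - 18)/(g^2 + 6*g + 9)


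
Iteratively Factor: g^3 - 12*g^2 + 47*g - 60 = (g - 3)*(g^2 - 9*g + 20) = (g - 5)*(g - 3)*(g - 4)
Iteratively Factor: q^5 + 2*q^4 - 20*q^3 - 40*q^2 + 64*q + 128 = (q - 4)*(q^4 + 6*q^3 + 4*q^2 - 24*q - 32) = (q - 4)*(q + 4)*(q^3 + 2*q^2 - 4*q - 8) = (q - 4)*(q - 2)*(q + 4)*(q^2 + 4*q + 4) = (q - 4)*(q - 2)*(q + 2)*(q + 4)*(q + 2)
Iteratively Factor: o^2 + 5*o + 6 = (o + 3)*(o + 2)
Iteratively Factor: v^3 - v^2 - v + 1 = (v + 1)*(v^2 - 2*v + 1) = (v - 1)*(v + 1)*(v - 1)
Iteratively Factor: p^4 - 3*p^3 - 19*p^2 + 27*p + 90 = (p - 3)*(p^3 - 19*p - 30) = (p - 3)*(p + 3)*(p^2 - 3*p - 10) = (p - 3)*(p + 2)*(p + 3)*(p - 5)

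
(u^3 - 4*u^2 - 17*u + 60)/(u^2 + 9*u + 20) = (u^2 - 8*u + 15)/(u + 5)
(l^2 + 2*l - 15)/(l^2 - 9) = (l + 5)/(l + 3)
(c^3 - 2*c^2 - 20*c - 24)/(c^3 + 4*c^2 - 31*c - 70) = (c^2 - 4*c - 12)/(c^2 + 2*c - 35)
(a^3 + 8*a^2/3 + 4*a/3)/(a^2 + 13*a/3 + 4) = a*(3*a^2 + 8*a + 4)/(3*a^2 + 13*a + 12)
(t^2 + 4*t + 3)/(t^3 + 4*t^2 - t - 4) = (t + 3)/(t^2 + 3*t - 4)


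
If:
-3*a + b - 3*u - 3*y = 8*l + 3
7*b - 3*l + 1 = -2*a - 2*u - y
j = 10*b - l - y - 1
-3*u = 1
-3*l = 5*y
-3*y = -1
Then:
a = 70/207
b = -89/207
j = -1051/207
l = -5/9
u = -1/3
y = 1/3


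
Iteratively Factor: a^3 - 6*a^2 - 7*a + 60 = (a - 5)*(a^2 - a - 12) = (a - 5)*(a + 3)*(a - 4)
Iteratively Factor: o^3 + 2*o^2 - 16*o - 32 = (o - 4)*(o^2 + 6*o + 8) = (o - 4)*(o + 4)*(o + 2)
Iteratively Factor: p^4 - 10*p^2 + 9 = (p + 1)*(p^3 - p^2 - 9*p + 9) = (p - 3)*(p + 1)*(p^2 + 2*p - 3) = (p - 3)*(p + 1)*(p + 3)*(p - 1)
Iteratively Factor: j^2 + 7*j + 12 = (j + 4)*(j + 3)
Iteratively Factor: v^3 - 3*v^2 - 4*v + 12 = (v - 3)*(v^2 - 4) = (v - 3)*(v - 2)*(v + 2)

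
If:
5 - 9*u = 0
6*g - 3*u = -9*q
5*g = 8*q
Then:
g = 40/279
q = 25/279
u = 5/9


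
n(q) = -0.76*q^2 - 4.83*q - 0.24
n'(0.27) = -5.24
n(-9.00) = -18.33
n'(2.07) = -7.98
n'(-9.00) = 8.85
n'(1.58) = -7.23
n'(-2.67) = -0.77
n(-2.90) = 7.38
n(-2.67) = 7.24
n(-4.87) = 5.26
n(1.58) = -9.77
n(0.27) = -1.60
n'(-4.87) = 2.57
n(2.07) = -13.49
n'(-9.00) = 8.85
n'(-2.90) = -0.42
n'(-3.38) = 0.31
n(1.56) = -9.62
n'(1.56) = -7.20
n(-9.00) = -18.33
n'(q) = -1.52*q - 4.83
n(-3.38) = 7.40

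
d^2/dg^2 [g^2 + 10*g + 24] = 2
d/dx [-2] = 0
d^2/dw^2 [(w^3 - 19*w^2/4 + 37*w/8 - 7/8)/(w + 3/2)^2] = 10*(82*w - 87)/(16*w^4 + 96*w^3 + 216*w^2 + 216*w + 81)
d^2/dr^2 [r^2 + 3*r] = 2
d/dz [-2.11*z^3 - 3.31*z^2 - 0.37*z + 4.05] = -6.33*z^2 - 6.62*z - 0.37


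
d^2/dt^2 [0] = 0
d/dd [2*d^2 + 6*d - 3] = 4*d + 6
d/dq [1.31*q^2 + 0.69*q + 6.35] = 2.62*q + 0.69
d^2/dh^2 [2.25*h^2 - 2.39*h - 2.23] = 4.50000000000000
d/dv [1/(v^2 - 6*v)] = 2*(3 - v)/(v^2*(v - 6)^2)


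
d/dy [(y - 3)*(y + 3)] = 2*y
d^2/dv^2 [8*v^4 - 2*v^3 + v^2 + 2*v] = 96*v^2 - 12*v + 2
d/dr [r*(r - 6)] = 2*r - 6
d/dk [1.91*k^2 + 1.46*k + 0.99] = 3.82*k + 1.46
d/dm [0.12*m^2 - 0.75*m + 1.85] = 0.24*m - 0.75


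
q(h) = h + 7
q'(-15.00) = 1.00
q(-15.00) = -8.00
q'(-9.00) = 1.00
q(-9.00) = -2.00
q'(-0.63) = 1.00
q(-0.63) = 6.37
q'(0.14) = 1.00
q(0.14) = 7.14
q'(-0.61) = 1.00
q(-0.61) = 6.39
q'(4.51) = 1.00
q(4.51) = 11.51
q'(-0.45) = 1.00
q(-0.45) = 6.55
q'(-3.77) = 1.00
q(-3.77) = 3.23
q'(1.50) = 1.00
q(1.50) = 8.50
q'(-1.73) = 1.00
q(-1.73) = 5.27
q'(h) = 1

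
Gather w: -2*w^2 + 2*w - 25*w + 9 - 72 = -2*w^2 - 23*w - 63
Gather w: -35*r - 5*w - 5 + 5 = -35*r - 5*w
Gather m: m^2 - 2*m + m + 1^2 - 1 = m^2 - m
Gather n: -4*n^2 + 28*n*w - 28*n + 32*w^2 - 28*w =-4*n^2 + n*(28*w - 28) + 32*w^2 - 28*w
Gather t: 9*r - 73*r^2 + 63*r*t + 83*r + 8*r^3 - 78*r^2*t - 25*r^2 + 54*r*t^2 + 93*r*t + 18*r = 8*r^3 - 98*r^2 + 54*r*t^2 + 110*r + t*(-78*r^2 + 156*r)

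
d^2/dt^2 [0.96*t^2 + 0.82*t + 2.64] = 1.92000000000000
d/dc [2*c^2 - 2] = 4*c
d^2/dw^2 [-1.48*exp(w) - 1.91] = -1.48*exp(w)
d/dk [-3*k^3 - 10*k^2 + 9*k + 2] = -9*k^2 - 20*k + 9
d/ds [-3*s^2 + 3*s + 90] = 3 - 6*s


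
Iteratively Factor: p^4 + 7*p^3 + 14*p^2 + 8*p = (p + 2)*(p^3 + 5*p^2 + 4*p) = (p + 2)*(p + 4)*(p^2 + p) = (p + 1)*(p + 2)*(p + 4)*(p)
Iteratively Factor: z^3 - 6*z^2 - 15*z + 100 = (z - 5)*(z^2 - z - 20) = (z - 5)*(z + 4)*(z - 5)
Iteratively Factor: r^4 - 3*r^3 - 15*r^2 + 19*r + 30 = (r + 3)*(r^3 - 6*r^2 + 3*r + 10) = (r - 2)*(r + 3)*(r^2 - 4*r - 5) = (r - 2)*(r + 1)*(r + 3)*(r - 5)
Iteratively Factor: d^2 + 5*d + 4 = (d + 4)*(d + 1)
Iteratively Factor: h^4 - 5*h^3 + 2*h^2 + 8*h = (h - 2)*(h^3 - 3*h^2 - 4*h) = h*(h - 2)*(h^2 - 3*h - 4) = h*(h - 4)*(h - 2)*(h + 1)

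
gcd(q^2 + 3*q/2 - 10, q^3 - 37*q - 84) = q + 4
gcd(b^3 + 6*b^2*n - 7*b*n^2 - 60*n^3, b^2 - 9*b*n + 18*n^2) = b - 3*n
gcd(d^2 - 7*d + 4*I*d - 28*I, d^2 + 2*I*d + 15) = 1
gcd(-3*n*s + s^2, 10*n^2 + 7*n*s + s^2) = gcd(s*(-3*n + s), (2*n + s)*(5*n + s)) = 1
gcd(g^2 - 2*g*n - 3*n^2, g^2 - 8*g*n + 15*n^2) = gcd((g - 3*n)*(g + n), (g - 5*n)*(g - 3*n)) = g - 3*n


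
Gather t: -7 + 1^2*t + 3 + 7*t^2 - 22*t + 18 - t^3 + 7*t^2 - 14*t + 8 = -t^3 + 14*t^2 - 35*t + 22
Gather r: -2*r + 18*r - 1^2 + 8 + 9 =16*r + 16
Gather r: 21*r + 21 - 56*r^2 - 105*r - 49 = -56*r^2 - 84*r - 28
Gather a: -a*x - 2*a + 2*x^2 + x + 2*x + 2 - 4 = a*(-x - 2) + 2*x^2 + 3*x - 2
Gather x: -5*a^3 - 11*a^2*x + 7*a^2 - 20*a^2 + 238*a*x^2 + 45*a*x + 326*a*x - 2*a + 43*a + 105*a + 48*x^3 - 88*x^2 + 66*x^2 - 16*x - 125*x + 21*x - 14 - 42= -5*a^3 - 13*a^2 + 146*a + 48*x^3 + x^2*(238*a - 22) + x*(-11*a^2 + 371*a - 120) - 56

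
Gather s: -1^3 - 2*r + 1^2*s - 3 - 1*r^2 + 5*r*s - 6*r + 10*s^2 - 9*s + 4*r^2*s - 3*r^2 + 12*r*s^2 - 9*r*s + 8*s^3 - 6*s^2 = -4*r^2 - 8*r + 8*s^3 + s^2*(12*r + 4) + s*(4*r^2 - 4*r - 8) - 4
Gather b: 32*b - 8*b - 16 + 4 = 24*b - 12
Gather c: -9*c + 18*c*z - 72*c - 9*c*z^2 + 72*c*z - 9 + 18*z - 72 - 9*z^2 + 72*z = c*(-9*z^2 + 90*z - 81) - 9*z^2 + 90*z - 81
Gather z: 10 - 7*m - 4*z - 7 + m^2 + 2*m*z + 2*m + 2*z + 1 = m^2 - 5*m + z*(2*m - 2) + 4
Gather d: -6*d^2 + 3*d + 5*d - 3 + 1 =-6*d^2 + 8*d - 2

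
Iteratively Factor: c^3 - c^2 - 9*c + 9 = (c - 3)*(c^2 + 2*c - 3) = (c - 3)*(c - 1)*(c + 3)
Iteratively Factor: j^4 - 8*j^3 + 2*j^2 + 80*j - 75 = (j - 5)*(j^3 - 3*j^2 - 13*j + 15) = (j - 5)*(j + 3)*(j^2 - 6*j + 5) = (j - 5)*(j - 1)*(j + 3)*(j - 5)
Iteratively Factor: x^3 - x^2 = (x)*(x^2 - x) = x*(x - 1)*(x)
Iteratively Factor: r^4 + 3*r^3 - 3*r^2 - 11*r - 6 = (r - 2)*(r^3 + 5*r^2 + 7*r + 3) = (r - 2)*(r + 1)*(r^2 + 4*r + 3) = (r - 2)*(r + 1)^2*(r + 3)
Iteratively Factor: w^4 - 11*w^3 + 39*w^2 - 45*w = (w - 5)*(w^3 - 6*w^2 + 9*w) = (w - 5)*(w - 3)*(w^2 - 3*w) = w*(w - 5)*(w - 3)*(w - 3)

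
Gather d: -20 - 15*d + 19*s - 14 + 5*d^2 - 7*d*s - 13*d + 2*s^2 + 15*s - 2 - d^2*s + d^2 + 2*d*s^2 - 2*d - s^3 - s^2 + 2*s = d^2*(6 - s) + d*(2*s^2 - 7*s - 30) - s^3 + s^2 + 36*s - 36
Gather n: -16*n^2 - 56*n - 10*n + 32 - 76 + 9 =-16*n^2 - 66*n - 35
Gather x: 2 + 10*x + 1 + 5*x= 15*x + 3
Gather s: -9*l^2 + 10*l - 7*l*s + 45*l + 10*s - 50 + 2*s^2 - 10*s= -9*l^2 - 7*l*s + 55*l + 2*s^2 - 50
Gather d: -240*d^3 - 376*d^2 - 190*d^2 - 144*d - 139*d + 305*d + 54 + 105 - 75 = -240*d^3 - 566*d^2 + 22*d + 84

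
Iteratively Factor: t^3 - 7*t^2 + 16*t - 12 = (t - 2)*(t^2 - 5*t + 6) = (t - 2)^2*(t - 3)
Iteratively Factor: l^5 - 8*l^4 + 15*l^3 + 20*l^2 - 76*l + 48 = (l + 2)*(l^4 - 10*l^3 + 35*l^2 - 50*l + 24) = (l - 1)*(l + 2)*(l^3 - 9*l^2 + 26*l - 24) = (l - 2)*(l - 1)*(l + 2)*(l^2 - 7*l + 12) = (l - 4)*(l - 2)*(l - 1)*(l + 2)*(l - 3)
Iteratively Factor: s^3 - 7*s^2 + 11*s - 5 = (s - 1)*(s^2 - 6*s + 5) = (s - 5)*(s - 1)*(s - 1)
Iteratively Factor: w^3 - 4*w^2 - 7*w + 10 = (w + 2)*(w^2 - 6*w + 5) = (w - 1)*(w + 2)*(w - 5)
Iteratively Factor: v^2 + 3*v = (v + 3)*(v)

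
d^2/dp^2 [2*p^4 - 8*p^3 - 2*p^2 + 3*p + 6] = 24*p^2 - 48*p - 4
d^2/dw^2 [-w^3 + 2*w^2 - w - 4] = 4 - 6*w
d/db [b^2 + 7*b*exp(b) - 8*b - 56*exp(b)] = 7*b*exp(b) + 2*b - 49*exp(b) - 8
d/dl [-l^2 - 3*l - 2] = -2*l - 3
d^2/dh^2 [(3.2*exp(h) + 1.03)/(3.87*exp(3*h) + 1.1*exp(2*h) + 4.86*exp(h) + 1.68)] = (191.70432*exp(6*h) + 179.703063*exp(5*h) - 188.64115*exp(4*h) - 243.843668*exp(3*h) - 79.232292*exp(2*h) - 9.41293199999999*exp(h) + 0.621935999999998)*exp(h)/(57.960603*exp(9*h) + 49.42377*exp(8*h) + 232.411302*exp(7*h) + 200.948696*exp(6*h) + 334.775916*exp(5*h) + 273.629736*exp(4*h) + 201.447*exp(3*h) + 128.356704*exp(2*h) + 41.150592*exp(h) + 4.741632)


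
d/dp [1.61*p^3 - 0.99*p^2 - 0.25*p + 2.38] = 4.83*p^2 - 1.98*p - 0.25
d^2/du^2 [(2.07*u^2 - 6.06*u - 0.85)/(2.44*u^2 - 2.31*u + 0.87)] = (-48.822936*u^3 - 56.728536*u^2 + 105.930648*u - 26.686608)/(14.526784*u^6 - 41.258448*u^5 + 54.599148*u^4 - 41.748399*u^3 + 19.467729*u^2 - 5.245317*u + 0.658503)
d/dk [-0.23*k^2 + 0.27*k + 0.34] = 0.27 - 0.46*k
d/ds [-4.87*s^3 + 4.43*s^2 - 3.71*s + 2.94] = -14.61*s^2 + 8.86*s - 3.71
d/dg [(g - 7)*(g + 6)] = 2*g - 1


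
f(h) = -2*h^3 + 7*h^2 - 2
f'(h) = -6*h^2 + 14*h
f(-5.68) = 590.34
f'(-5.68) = -273.09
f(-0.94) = 5.85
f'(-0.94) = -18.46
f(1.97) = 9.88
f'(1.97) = 4.29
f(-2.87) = 102.94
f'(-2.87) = -89.60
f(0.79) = 1.38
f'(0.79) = 7.32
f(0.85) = 1.83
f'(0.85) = 7.56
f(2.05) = 10.19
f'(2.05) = 3.48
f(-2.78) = 95.07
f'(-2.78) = -85.29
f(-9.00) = 2023.00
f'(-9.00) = -612.00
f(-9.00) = 2023.00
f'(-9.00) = -612.00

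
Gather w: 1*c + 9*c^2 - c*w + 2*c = 9*c^2 - c*w + 3*c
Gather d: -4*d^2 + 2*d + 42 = -4*d^2 + 2*d + 42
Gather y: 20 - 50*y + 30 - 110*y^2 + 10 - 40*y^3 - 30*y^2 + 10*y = -40*y^3 - 140*y^2 - 40*y + 60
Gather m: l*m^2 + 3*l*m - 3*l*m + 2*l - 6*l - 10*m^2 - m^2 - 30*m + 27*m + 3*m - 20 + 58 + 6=-4*l + m^2*(l - 11) + 44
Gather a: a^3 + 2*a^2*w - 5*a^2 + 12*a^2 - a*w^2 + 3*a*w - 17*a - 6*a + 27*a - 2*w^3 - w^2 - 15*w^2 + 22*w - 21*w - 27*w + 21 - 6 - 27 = a^3 + a^2*(2*w + 7) + a*(-w^2 + 3*w + 4) - 2*w^3 - 16*w^2 - 26*w - 12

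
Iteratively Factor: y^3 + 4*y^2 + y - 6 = (y - 1)*(y^2 + 5*y + 6) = (y - 1)*(y + 2)*(y + 3)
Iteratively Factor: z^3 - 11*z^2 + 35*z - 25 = (z - 1)*(z^2 - 10*z + 25) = (z - 5)*(z - 1)*(z - 5)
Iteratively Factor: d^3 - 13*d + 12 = (d - 1)*(d^2 + d - 12) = (d - 1)*(d + 4)*(d - 3)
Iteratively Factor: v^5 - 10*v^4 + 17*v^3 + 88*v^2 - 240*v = (v - 5)*(v^4 - 5*v^3 - 8*v^2 + 48*v) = v*(v - 5)*(v^3 - 5*v^2 - 8*v + 48) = v*(v - 5)*(v + 3)*(v^2 - 8*v + 16) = v*(v - 5)*(v - 4)*(v + 3)*(v - 4)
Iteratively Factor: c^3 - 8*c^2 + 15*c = (c - 5)*(c^2 - 3*c) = (c - 5)*(c - 3)*(c)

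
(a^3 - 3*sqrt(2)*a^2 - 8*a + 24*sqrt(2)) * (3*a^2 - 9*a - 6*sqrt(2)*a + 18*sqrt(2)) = 3*a^5 - 15*sqrt(2)*a^4 - 9*a^4 + 12*a^3 + 45*sqrt(2)*a^3 - 36*a^2 + 120*sqrt(2)*a^2 - 360*sqrt(2)*a - 288*a + 864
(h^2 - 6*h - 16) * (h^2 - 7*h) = h^4 - 13*h^3 + 26*h^2 + 112*h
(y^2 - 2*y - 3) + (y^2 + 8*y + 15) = 2*y^2 + 6*y + 12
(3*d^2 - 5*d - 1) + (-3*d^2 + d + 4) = 3 - 4*d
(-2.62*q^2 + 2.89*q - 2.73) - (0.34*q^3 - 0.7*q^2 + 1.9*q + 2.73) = -0.34*q^3 - 1.92*q^2 + 0.99*q - 5.46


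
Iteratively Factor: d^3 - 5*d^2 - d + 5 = (d - 1)*(d^2 - 4*d - 5) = (d - 5)*(d - 1)*(d + 1)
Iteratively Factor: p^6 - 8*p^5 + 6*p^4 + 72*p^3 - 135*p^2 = (p - 3)*(p^5 - 5*p^4 - 9*p^3 + 45*p^2) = (p - 3)^2*(p^4 - 2*p^3 - 15*p^2) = (p - 5)*(p - 3)^2*(p^3 + 3*p^2) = p*(p - 5)*(p - 3)^2*(p^2 + 3*p) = p*(p - 5)*(p - 3)^2*(p + 3)*(p)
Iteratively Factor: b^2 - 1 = (b - 1)*(b + 1)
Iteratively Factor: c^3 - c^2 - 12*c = (c - 4)*(c^2 + 3*c) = (c - 4)*(c + 3)*(c)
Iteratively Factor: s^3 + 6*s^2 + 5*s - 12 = (s - 1)*(s^2 + 7*s + 12) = (s - 1)*(s + 4)*(s + 3)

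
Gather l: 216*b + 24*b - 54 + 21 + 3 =240*b - 30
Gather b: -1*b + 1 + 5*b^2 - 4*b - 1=5*b^2 - 5*b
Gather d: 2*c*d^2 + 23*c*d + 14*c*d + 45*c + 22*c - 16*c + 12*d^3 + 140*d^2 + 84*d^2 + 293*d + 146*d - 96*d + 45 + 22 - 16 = 51*c + 12*d^3 + d^2*(2*c + 224) + d*(37*c + 343) + 51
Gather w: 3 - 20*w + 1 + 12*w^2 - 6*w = 12*w^2 - 26*w + 4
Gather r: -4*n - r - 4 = -4*n - r - 4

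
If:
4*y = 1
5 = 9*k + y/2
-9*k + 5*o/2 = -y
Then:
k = 13/24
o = 37/20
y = 1/4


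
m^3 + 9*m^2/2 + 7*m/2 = m*(m + 1)*(m + 7/2)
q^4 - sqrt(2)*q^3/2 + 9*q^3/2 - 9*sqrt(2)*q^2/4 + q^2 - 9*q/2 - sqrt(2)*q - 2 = (q + 1/2)*(q + 4)*(q - sqrt(2))*(q + sqrt(2)/2)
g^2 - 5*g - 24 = (g - 8)*(g + 3)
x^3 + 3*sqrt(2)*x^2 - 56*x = x*(x - 4*sqrt(2))*(x + 7*sqrt(2))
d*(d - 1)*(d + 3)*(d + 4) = d^4 + 6*d^3 + 5*d^2 - 12*d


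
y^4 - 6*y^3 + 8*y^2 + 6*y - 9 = (y - 3)^2*(y - 1)*(y + 1)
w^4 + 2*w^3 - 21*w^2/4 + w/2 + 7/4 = (w - 1)^2*(w + 1/2)*(w + 7/2)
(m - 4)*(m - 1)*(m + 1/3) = m^3 - 14*m^2/3 + 7*m/3 + 4/3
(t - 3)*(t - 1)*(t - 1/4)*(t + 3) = t^4 - 5*t^3/4 - 35*t^2/4 + 45*t/4 - 9/4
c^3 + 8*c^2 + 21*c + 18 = (c + 2)*(c + 3)^2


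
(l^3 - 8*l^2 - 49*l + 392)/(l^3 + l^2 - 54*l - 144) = (l^2 - 49)/(l^2 + 9*l + 18)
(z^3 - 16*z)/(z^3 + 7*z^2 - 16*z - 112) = z/(z + 7)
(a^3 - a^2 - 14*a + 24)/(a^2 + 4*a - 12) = (a^2 + a - 12)/(a + 6)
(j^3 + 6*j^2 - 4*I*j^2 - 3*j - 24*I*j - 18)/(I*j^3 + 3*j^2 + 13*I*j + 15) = (-I*j^2 + j*(-3 - 6*I) - 18)/(j^2 - 2*I*j + 15)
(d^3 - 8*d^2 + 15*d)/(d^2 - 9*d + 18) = d*(d - 5)/(d - 6)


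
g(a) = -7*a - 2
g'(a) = -7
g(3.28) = -24.96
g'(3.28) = -7.00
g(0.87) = -8.09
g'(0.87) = -7.00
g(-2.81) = 17.67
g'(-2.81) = -7.00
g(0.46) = -5.22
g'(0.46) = -7.00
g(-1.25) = 6.75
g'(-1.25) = -7.00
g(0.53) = -5.71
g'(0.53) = -7.00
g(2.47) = -19.29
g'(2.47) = -7.00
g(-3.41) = 21.87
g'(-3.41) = -7.00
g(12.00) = -86.00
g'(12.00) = -7.00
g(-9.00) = 61.00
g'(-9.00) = -7.00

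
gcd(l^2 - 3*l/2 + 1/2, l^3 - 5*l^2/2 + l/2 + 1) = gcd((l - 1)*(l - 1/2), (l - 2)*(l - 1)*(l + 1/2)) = l - 1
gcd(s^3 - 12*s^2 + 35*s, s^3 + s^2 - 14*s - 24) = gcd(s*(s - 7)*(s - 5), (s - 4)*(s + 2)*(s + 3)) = 1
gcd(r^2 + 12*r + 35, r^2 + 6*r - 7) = r + 7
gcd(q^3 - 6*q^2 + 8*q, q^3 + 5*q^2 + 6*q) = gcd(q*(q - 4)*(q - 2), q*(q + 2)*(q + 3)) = q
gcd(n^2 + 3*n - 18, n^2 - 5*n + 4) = 1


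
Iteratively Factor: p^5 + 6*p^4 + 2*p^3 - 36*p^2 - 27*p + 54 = (p + 3)*(p^4 + 3*p^3 - 7*p^2 - 15*p + 18) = (p - 2)*(p + 3)*(p^3 + 5*p^2 + 3*p - 9) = (p - 2)*(p + 3)^2*(p^2 + 2*p - 3) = (p - 2)*(p + 3)^3*(p - 1)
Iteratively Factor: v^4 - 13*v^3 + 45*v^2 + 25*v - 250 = (v - 5)*(v^3 - 8*v^2 + 5*v + 50) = (v - 5)*(v + 2)*(v^2 - 10*v + 25) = (v - 5)^2*(v + 2)*(v - 5)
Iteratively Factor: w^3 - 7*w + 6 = (w - 1)*(w^2 + w - 6) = (w - 1)*(w + 3)*(w - 2)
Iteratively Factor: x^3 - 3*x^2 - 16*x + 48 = (x - 3)*(x^2 - 16) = (x - 4)*(x - 3)*(x + 4)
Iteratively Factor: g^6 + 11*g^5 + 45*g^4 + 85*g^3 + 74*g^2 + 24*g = (g + 3)*(g^5 + 8*g^4 + 21*g^3 + 22*g^2 + 8*g) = (g + 1)*(g + 3)*(g^4 + 7*g^3 + 14*g^2 + 8*g) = (g + 1)*(g + 3)*(g + 4)*(g^3 + 3*g^2 + 2*g) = (g + 1)*(g + 2)*(g + 3)*(g + 4)*(g^2 + g) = g*(g + 1)*(g + 2)*(g + 3)*(g + 4)*(g + 1)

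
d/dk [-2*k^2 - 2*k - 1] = -4*k - 2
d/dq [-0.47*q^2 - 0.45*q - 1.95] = -0.94*q - 0.45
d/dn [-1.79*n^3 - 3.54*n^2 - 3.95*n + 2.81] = -5.37*n^2 - 7.08*n - 3.95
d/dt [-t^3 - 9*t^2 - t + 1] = -3*t^2 - 18*t - 1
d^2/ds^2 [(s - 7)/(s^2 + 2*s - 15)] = 2*((5 - 3*s)*(s^2 + 2*s - 15) + 4*(s - 7)*(s + 1)^2)/(s^2 + 2*s - 15)^3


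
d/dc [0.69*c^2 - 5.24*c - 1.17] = 1.38*c - 5.24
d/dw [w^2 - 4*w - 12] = 2*w - 4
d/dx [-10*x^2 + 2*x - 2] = 2 - 20*x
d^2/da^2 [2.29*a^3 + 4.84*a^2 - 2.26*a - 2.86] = 13.74*a + 9.68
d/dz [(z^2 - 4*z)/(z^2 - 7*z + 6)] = 3*(-z^2 + 4*z - 8)/(z^4 - 14*z^3 + 61*z^2 - 84*z + 36)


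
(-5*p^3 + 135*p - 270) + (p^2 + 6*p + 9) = -5*p^3 + p^2 + 141*p - 261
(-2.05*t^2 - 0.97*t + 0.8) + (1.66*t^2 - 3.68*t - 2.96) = -0.39*t^2 - 4.65*t - 2.16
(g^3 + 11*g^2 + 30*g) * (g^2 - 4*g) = g^5 + 7*g^4 - 14*g^3 - 120*g^2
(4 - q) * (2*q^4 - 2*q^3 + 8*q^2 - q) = -2*q^5 + 10*q^4 - 16*q^3 + 33*q^2 - 4*q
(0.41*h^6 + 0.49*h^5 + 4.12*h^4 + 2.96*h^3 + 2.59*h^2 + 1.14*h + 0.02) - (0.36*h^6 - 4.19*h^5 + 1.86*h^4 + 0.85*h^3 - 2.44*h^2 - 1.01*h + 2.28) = 0.05*h^6 + 4.68*h^5 + 2.26*h^4 + 2.11*h^3 + 5.03*h^2 + 2.15*h - 2.26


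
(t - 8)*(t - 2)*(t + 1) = t^3 - 9*t^2 + 6*t + 16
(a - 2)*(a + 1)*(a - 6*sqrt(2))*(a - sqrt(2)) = a^4 - 7*sqrt(2)*a^3 - a^3 + 7*sqrt(2)*a^2 + 10*a^2 - 12*a + 14*sqrt(2)*a - 24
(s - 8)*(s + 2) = s^2 - 6*s - 16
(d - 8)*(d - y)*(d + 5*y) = d^3 + 4*d^2*y - 8*d^2 - 5*d*y^2 - 32*d*y + 40*y^2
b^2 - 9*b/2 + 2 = (b - 4)*(b - 1/2)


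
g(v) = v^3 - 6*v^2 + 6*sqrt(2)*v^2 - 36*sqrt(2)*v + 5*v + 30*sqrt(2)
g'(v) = 3*v^2 - 12*v + 12*sqrt(2)*v - 36*sqrt(2) + 5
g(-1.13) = 96.04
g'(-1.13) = -47.70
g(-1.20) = 99.37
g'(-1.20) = -47.56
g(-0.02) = 43.35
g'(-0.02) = -46.01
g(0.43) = 23.22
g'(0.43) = -43.22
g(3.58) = -44.20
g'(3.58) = 10.33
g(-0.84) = 82.15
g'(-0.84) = -47.97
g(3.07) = -46.16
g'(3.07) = -2.38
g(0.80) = 7.80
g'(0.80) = -40.02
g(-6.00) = 191.37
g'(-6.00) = 32.26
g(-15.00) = -2084.71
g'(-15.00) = 554.53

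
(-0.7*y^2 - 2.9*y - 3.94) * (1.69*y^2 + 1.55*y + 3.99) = -1.183*y^4 - 5.986*y^3 - 13.9466*y^2 - 17.678*y - 15.7206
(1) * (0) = 0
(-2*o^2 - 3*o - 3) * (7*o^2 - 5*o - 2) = -14*o^4 - 11*o^3 - 2*o^2 + 21*o + 6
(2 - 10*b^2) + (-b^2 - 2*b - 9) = -11*b^2 - 2*b - 7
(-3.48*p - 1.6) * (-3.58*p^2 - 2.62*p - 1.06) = 12.4584*p^3 + 14.8456*p^2 + 7.8808*p + 1.696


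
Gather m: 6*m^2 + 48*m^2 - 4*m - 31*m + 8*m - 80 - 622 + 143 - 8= 54*m^2 - 27*m - 567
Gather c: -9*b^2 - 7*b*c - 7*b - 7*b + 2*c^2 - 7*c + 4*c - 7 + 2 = -9*b^2 - 14*b + 2*c^2 + c*(-7*b - 3) - 5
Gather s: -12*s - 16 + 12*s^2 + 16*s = 12*s^2 + 4*s - 16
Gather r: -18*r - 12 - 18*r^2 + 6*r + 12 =-18*r^2 - 12*r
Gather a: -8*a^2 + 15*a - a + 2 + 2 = -8*a^2 + 14*a + 4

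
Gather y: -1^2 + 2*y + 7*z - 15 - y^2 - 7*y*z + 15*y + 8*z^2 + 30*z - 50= -y^2 + y*(17 - 7*z) + 8*z^2 + 37*z - 66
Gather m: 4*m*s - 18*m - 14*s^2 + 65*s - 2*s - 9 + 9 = m*(4*s - 18) - 14*s^2 + 63*s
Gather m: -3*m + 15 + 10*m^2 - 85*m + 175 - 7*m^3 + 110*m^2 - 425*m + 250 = -7*m^3 + 120*m^2 - 513*m + 440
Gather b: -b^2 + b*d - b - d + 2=-b^2 + b*(d - 1) - d + 2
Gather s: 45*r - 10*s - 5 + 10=45*r - 10*s + 5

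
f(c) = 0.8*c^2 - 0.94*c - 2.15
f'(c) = 1.6*c - 0.94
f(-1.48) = 0.99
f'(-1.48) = -3.31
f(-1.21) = 0.16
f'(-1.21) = -2.88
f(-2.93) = 7.47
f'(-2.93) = -5.63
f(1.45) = -1.83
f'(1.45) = 1.38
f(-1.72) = 1.83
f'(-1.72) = -3.69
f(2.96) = 2.08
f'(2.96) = 3.80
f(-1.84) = 2.29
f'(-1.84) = -3.88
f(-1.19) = 0.10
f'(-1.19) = -2.84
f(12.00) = 101.77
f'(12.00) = 18.26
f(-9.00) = 71.11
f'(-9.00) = -15.34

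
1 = 1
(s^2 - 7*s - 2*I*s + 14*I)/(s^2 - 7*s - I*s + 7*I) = (s - 2*I)/(s - I)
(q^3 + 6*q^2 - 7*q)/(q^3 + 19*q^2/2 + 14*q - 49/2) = 2*q/(2*q + 7)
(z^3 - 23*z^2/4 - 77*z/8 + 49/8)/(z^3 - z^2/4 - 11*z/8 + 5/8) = (4*z^2 - 21*z - 49)/(4*z^2 + z - 5)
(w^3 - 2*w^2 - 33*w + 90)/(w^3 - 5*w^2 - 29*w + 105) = (w^2 + w - 30)/(w^2 - 2*w - 35)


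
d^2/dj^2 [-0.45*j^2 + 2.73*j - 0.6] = -0.900000000000000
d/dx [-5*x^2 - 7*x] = -10*x - 7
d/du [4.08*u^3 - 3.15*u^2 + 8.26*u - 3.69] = 12.24*u^2 - 6.3*u + 8.26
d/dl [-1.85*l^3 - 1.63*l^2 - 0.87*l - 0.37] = -5.55*l^2 - 3.26*l - 0.87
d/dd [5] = 0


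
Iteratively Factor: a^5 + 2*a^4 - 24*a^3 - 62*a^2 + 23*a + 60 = (a + 4)*(a^4 - 2*a^3 - 16*a^2 + 2*a + 15) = (a - 1)*(a + 4)*(a^3 - a^2 - 17*a - 15) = (a - 1)*(a + 1)*(a + 4)*(a^2 - 2*a - 15) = (a - 5)*(a - 1)*(a + 1)*(a + 4)*(a + 3)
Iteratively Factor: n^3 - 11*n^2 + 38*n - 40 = (n - 4)*(n^2 - 7*n + 10) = (n - 4)*(n - 2)*(n - 5)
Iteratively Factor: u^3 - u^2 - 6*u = (u)*(u^2 - u - 6) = u*(u - 3)*(u + 2)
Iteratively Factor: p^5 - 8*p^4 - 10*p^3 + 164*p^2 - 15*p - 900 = (p - 5)*(p^4 - 3*p^3 - 25*p^2 + 39*p + 180) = (p - 5)*(p + 3)*(p^3 - 6*p^2 - 7*p + 60) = (p - 5)*(p - 4)*(p + 3)*(p^2 - 2*p - 15) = (p - 5)^2*(p - 4)*(p + 3)*(p + 3)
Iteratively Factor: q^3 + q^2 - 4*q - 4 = (q + 2)*(q^2 - q - 2) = (q - 2)*(q + 2)*(q + 1)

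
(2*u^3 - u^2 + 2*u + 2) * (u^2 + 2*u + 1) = 2*u^5 + 3*u^4 + 2*u^3 + 5*u^2 + 6*u + 2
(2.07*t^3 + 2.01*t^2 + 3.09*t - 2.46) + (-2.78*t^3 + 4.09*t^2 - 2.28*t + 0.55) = -0.71*t^3 + 6.1*t^2 + 0.81*t - 1.91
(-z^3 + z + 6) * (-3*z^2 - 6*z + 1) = 3*z^5 + 6*z^4 - 4*z^3 - 24*z^2 - 35*z + 6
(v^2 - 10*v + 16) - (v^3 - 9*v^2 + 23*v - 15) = -v^3 + 10*v^2 - 33*v + 31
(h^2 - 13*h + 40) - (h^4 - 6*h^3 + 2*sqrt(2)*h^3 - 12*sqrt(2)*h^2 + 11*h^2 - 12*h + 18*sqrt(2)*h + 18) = -h^4 - 2*sqrt(2)*h^3 + 6*h^3 - 10*h^2 + 12*sqrt(2)*h^2 - 18*sqrt(2)*h - h + 22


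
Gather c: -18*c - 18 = -18*c - 18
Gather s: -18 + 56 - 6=32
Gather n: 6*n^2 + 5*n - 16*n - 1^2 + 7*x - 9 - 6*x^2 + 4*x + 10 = 6*n^2 - 11*n - 6*x^2 + 11*x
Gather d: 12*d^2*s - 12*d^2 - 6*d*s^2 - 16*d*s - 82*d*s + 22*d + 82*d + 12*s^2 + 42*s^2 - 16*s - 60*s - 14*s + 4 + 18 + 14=d^2*(12*s - 12) + d*(-6*s^2 - 98*s + 104) + 54*s^2 - 90*s + 36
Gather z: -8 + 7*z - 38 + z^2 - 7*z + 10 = z^2 - 36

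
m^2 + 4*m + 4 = (m + 2)^2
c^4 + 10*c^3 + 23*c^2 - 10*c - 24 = (c - 1)*(c + 1)*(c + 4)*(c + 6)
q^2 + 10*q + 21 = (q + 3)*(q + 7)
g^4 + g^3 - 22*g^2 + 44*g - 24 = (g - 2)^2*(g - 1)*(g + 6)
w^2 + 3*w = w*(w + 3)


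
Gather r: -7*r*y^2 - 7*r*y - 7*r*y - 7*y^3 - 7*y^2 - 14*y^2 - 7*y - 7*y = r*(-7*y^2 - 14*y) - 7*y^3 - 21*y^2 - 14*y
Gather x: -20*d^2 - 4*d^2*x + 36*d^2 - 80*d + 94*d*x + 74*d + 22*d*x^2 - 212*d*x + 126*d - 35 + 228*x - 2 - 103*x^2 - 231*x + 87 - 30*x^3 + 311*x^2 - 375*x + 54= 16*d^2 + 120*d - 30*x^3 + x^2*(22*d + 208) + x*(-4*d^2 - 118*d - 378) + 104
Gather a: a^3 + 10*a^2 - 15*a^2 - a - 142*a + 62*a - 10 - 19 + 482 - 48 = a^3 - 5*a^2 - 81*a + 405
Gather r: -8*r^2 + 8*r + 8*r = -8*r^2 + 16*r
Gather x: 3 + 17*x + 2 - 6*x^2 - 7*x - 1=-6*x^2 + 10*x + 4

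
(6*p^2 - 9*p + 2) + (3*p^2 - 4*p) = 9*p^2 - 13*p + 2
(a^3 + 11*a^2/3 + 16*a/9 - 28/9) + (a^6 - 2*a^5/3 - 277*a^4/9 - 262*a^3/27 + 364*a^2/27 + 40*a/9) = a^6 - 2*a^5/3 - 277*a^4/9 - 235*a^3/27 + 463*a^2/27 + 56*a/9 - 28/9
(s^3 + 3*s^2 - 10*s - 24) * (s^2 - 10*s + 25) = s^5 - 7*s^4 - 15*s^3 + 151*s^2 - 10*s - 600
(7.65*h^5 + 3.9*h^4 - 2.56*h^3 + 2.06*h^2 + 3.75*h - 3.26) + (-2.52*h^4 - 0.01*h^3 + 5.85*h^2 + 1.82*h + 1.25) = 7.65*h^5 + 1.38*h^4 - 2.57*h^3 + 7.91*h^2 + 5.57*h - 2.01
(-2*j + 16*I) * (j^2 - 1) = -2*j^3 + 16*I*j^2 + 2*j - 16*I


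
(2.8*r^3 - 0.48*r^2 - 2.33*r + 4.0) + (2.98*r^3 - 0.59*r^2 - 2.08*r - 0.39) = 5.78*r^3 - 1.07*r^2 - 4.41*r + 3.61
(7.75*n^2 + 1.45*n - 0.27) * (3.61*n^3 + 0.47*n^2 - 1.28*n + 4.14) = 27.9775*n^5 + 8.877*n^4 - 10.2132*n^3 + 30.1021*n^2 + 6.3486*n - 1.1178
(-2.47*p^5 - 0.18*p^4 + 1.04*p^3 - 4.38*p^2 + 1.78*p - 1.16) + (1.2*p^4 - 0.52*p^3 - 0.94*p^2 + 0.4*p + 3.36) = -2.47*p^5 + 1.02*p^4 + 0.52*p^3 - 5.32*p^2 + 2.18*p + 2.2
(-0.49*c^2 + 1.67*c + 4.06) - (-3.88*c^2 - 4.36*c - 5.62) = 3.39*c^2 + 6.03*c + 9.68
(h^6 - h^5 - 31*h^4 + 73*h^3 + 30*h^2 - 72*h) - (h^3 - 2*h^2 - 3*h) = h^6 - h^5 - 31*h^4 + 72*h^3 + 32*h^2 - 69*h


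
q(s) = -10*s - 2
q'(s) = -10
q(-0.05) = -1.50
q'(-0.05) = -10.00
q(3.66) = -38.60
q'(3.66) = -10.00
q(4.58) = -47.80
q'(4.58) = -10.00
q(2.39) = -25.90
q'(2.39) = -10.00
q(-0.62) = 4.20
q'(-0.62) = -10.00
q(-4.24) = 40.40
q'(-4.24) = -10.00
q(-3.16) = 29.60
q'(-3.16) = -10.00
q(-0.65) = 4.50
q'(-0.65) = -10.00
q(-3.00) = 28.00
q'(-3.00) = -10.00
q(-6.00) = 58.00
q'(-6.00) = -10.00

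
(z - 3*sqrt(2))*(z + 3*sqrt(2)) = z^2 - 18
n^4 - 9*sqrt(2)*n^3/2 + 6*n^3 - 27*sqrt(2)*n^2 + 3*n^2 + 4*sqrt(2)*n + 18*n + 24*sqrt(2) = (n + 6)*(n - 4*sqrt(2))*(n - sqrt(2))*(n + sqrt(2)/2)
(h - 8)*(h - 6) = h^2 - 14*h + 48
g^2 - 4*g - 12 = (g - 6)*(g + 2)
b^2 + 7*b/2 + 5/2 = (b + 1)*(b + 5/2)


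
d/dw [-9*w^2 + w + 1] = 1 - 18*w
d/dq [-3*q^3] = -9*q^2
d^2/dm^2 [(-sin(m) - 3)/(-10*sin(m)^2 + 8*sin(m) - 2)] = (-25*sin(m)^5 - 320*sin(m)^4 + 260*sin(m)^3 + 458*sin(m)^2 - 403*sin(m) + 74)/(2*(5*sin(m)^2 - 4*sin(m) + 1)^3)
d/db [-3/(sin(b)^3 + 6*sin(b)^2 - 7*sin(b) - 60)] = 3*(3*sin(b)^2 + 12*sin(b) - 7)*cos(b)/(sin(b)^3 + 6*sin(b)^2 - 7*sin(b) - 60)^2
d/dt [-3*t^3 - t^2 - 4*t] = -9*t^2 - 2*t - 4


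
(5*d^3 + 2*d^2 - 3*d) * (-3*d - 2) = -15*d^4 - 16*d^3 + 5*d^2 + 6*d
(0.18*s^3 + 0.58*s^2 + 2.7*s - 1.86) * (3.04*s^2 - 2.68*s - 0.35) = 0.5472*s^5 + 1.2808*s^4 + 6.5906*s^3 - 13.0934*s^2 + 4.0398*s + 0.651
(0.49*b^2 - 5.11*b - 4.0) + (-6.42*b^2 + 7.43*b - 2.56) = -5.93*b^2 + 2.32*b - 6.56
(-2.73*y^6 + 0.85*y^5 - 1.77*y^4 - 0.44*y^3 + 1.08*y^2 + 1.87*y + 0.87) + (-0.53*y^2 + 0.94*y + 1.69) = -2.73*y^6 + 0.85*y^5 - 1.77*y^4 - 0.44*y^3 + 0.55*y^2 + 2.81*y + 2.56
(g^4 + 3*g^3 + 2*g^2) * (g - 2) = g^5 + g^4 - 4*g^3 - 4*g^2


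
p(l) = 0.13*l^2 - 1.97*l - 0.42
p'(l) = 0.26*l - 1.97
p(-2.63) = 5.66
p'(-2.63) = -2.65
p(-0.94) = 1.55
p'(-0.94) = -2.21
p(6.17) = -7.63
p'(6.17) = -0.37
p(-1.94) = 3.89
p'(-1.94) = -2.47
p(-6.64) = 18.39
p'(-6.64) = -3.70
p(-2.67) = 5.77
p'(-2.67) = -2.66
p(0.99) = -2.24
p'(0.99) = -1.71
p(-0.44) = 0.47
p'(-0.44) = -2.08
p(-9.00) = 27.84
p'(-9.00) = -4.31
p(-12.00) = 41.94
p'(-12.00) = -5.09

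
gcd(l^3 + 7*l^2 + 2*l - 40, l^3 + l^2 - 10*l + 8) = l^2 + 2*l - 8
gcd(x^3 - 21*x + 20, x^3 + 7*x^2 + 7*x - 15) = x^2 + 4*x - 5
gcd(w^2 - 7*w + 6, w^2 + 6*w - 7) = w - 1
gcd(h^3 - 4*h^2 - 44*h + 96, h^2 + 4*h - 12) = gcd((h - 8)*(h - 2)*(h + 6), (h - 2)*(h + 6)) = h^2 + 4*h - 12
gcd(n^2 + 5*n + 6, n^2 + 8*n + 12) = n + 2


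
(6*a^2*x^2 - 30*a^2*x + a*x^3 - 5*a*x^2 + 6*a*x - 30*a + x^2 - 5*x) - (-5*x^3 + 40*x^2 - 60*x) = 6*a^2*x^2 - 30*a^2*x + a*x^3 - 5*a*x^2 + 6*a*x - 30*a + 5*x^3 - 39*x^2 + 55*x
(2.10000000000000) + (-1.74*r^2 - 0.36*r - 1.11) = -1.74*r^2 - 0.36*r + 0.99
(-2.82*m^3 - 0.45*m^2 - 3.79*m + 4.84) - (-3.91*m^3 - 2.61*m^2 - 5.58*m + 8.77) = 1.09*m^3 + 2.16*m^2 + 1.79*m - 3.93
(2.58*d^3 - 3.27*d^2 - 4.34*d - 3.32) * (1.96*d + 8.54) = 5.0568*d^4 + 15.624*d^3 - 36.4322*d^2 - 43.5708*d - 28.3528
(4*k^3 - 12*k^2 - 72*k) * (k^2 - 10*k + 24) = 4*k^5 - 52*k^4 + 144*k^3 + 432*k^2 - 1728*k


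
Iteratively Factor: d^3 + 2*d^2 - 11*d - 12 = (d + 4)*(d^2 - 2*d - 3) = (d + 1)*(d + 4)*(d - 3)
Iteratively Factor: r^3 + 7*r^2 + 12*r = (r)*(r^2 + 7*r + 12) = r*(r + 4)*(r + 3)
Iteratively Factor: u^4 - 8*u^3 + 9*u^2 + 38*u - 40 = (u - 5)*(u^3 - 3*u^2 - 6*u + 8) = (u - 5)*(u - 1)*(u^2 - 2*u - 8) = (u - 5)*(u - 1)*(u + 2)*(u - 4)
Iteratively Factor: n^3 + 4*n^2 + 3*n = (n + 3)*(n^2 + n) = (n + 1)*(n + 3)*(n)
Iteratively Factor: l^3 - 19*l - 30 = (l + 2)*(l^2 - 2*l - 15) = (l - 5)*(l + 2)*(l + 3)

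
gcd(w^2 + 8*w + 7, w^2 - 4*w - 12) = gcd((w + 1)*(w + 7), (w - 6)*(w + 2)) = 1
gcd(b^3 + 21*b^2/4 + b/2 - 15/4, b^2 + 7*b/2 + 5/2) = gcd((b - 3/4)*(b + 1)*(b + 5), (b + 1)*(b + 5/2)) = b + 1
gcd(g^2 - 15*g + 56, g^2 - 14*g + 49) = g - 7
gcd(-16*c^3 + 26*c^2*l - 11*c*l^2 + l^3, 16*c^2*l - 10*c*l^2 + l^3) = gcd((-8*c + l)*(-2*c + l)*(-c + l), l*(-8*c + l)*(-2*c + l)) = 16*c^2 - 10*c*l + l^2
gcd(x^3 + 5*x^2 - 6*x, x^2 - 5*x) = x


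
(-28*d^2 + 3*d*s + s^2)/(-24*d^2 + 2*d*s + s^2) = (7*d + s)/(6*d + s)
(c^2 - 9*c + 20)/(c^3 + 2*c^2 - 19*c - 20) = (c - 5)/(c^2 + 6*c + 5)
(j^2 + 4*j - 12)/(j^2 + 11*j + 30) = (j - 2)/(j + 5)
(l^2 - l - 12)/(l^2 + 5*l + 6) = (l - 4)/(l + 2)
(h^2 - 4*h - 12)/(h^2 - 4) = (h - 6)/(h - 2)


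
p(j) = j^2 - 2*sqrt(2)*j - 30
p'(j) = 2*j - 2*sqrt(2)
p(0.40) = -30.97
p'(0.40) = -2.03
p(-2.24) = -18.65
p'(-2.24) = -7.31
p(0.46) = -31.09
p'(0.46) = -1.91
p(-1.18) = -25.27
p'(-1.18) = -5.19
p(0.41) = -30.99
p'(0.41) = -2.01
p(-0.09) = -29.74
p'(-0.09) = -3.01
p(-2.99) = -12.60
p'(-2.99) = -8.81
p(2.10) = -31.53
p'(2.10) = 1.37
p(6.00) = -10.97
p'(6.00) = 9.17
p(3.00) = -29.49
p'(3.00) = 3.17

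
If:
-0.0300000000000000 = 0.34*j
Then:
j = -0.09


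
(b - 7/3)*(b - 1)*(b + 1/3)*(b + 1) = b^4 - 2*b^3 - 16*b^2/9 + 2*b + 7/9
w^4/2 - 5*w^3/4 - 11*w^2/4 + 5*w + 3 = (w/2 + 1)*(w - 3)*(w - 2)*(w + 1/2)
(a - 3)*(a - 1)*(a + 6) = a^3 + 2*a^2 - 21*a + 18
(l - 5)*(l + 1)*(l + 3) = l^3 - l^2 - 17*l - 15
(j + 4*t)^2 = j^2 + 8*j*t + 16*t^2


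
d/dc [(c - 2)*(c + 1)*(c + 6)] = 3*c^2 + 10*c - 8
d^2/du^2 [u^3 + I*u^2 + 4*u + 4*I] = 6*u + 2*I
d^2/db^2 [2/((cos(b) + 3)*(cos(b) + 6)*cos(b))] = 6*(-128*(1 - cos(b)^2)^2/cos(b)^3 + 4*sin(b)^6/cos(b)^3 + cos(b)^3 - 33*cos(b)^2 + 324*tan(b)^2 + 210 - 154/cos(b) + 340/cos(b)^3)/((cos(b) + 3)^3*(cos(b) + 6)^3)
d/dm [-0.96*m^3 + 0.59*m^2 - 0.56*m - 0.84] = -2.88*m^2 + 1.18*m - 0.56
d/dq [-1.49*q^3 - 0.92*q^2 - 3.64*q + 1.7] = -4.47*q^2 - 1.84*q - 3.64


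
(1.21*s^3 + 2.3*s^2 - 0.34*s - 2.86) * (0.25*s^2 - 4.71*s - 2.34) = 0.3025*s^5 - 5.1241*s^4 - 13.7494*s^3 - 4.4956*s^2 + 14.2662*s + 6.6924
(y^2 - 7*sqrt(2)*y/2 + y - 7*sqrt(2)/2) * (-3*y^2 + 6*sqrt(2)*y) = -3*y^4 - 3*y^3 + 33*sqrt(2)*y^3/2 - 42*y^2 + 33*sqrt(2)*y^2/2 - 42*y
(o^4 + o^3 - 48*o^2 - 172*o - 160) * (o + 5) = o^5 + 6*o^4 - 43*o^3 - 412*o^2 - 1020*o - 800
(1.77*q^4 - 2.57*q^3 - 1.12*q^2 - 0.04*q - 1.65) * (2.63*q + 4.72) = 4.6551*q^5 + 1.5953*q^4 - 15.076*q^3 - 5.3916*q^2 - 4.5283*q - 7.788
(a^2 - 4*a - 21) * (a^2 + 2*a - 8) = a^4 - 2*a^3 - 37*a^2 - 10*a + 168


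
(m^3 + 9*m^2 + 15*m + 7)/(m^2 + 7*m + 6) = (m^2 + 8*m + 7)/(m + 6)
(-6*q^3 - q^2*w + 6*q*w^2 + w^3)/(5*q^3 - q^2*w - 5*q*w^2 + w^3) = (-6*q - w)/(5*q - w)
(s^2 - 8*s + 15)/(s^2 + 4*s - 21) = (s - 5)/(s + 7)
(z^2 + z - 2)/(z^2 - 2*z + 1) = (z + 2)/(z - 1)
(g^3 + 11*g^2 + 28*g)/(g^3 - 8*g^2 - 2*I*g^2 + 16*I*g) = (g^2 + 11*g + 28)/(g^2 - 8*g - 2*I*g + 16*I)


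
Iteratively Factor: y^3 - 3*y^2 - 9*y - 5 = (y + 1)*(y^2 - 4*y - 5) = (y - 5)*(y + 1)*(y + 1)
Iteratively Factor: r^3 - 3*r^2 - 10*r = (r + 2)*(r^2 - 5*r) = r*(r + 2)*(r - 5)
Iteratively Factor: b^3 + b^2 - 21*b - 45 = (b + 3)*(b^2 - 2*b - 15) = (b - 5)*(b + 3)*(b + 3)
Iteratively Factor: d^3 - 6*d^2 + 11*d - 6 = (d - 3)*(d^2 - 3*d + 2) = (d - 3)*(d - 1)*(d - 2)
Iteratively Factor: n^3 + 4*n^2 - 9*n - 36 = (n - 3)*(n^2 + 7*n + 12) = (n - 3)*(n + 4)*(n + 3)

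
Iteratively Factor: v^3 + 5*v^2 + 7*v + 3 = (v + 3)*(v^2 + 2*v + 1) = (v + 1)*(v + 3)*(v + 1)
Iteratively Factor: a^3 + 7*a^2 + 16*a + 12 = (a + 3)*(a^2 + 4*a + 4) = (a + 2)*(a + 3)*(a + 2)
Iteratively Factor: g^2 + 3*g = (g + 3)*(g)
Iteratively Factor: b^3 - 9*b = (b + 3)*(b^2 - 3*b) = (b - 3)*(b + 3)*(b)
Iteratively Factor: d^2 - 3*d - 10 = (d + 2)*(d - 5)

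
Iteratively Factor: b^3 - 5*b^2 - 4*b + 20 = (b + 2)*(b^2 - 7*b + 10) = (b - 5)*(b + 2)*(b - 2)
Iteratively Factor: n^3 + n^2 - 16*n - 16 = (n + 1)*(n^2 - 16) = (n + 1)*(n + 4)*(n - 4)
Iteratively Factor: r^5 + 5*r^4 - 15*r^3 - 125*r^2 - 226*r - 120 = (r + 1)*(r^4 + 4*r^3 - 19*r^2 - 106*r - 120) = (r + 1)*(r + 4)*(r^3 - 19*r - 30) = (r + 1)*(r + 3)*(r + 4)*(r^2 - 3*r - 10) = (r - 5)*(r + 1)*(r + 3)*(r + 4)*(r + 2)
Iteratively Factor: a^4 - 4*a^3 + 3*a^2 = (a)*(a^3 - 4*a^2 + 3*a) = a*(a - 3)*(a^2 - a) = a*(a - 3)*(a - 1)*(a)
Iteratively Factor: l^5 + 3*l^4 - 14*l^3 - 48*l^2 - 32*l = (l - 4)*(l^4 + 7*l^3 + 14*l^2 + 8*l) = l*(l - 4)*(l^3 + 7*l^2 + 14*l + 8) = l*(l - 4)*(l + 4)*(l^2 + 3*l + 2) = l*(l - 4)*(l + 1)*(l + 4)*(l + 2)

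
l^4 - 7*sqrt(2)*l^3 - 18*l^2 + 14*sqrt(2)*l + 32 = (l - 8*sqrt(2))*(l - sqrt(2))*(l + sqrt(2))^2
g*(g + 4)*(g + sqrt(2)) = g^3 + sqrt(2)*g^2 + 4*g^2 + 4*sqrt(2)*g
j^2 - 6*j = j*(j - 6)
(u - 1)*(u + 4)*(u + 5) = u^3 + 8*u^2 + 11*u - 20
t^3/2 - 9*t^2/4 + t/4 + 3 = (t/2 + 1/2)*(t - 4)*(t - 3/2)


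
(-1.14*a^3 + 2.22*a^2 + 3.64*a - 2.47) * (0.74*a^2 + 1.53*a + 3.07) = -0.8436*a^5 - 0.1014*a^4 + 2.5904*a^3 + 10.5568*a^2 + 7.3957*a - 7.5829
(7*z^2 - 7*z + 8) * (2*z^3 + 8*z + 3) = 14*z^5 - 14*z^4 + 72*z^3 - 35*z^2 + 43*z + 24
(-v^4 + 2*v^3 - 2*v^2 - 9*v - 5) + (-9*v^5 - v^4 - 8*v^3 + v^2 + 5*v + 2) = -9*v^5 - 2*v^4 - 6*v^3 - v^2 - 4*v - 3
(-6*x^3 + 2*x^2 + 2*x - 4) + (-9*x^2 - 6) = -6*x^3 - 7*x^2 + 2*x - 10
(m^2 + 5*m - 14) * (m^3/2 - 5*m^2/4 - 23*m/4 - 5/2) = m^5/2 + 5*m^4/4 - 19*m^3 - 55*m^2/4 + 68*m + 35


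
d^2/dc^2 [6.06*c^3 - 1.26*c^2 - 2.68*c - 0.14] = 36.36*c - 2.52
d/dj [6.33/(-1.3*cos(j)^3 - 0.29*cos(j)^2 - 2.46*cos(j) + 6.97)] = (24.687*sin(j)^2 - 3.6714*cos(j) - 40.2588)*sin(j)/(1.3*cos(j)^3 + 0.29*cos(j)^2 + 2.46*cos(j) - 6.97)^2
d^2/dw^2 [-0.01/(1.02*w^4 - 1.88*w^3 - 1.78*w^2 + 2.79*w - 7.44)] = ((0.1224*w^2 - 0.1128*w - 0.0356)*(-1.02*w^4 + 1.88*w^3 + 1.78*w^2 - 2.79*w + 7.44) + 0.01*(4.08*w^3 - 5.64*w^2 - 3.56*w + 2.79)*(8.16*w^3 - 11.28*w^2 - 7.12*w + 5.58))/(-1.02*w^4 + 1.88*w^3 + 1.78*w^2 - 2.79*w + 7.44)^3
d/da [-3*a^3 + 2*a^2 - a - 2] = -9*a^2 + 4*a - 1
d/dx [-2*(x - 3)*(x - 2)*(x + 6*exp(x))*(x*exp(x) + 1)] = -2*(x - 3)*(x - 2)*(x + 1)*(x + 6*exp(x))*exp(x) - 2*(x - 3)*(x - 2)*(x*exp(x) + 1)*(6*exp(x) + 1) - 2*(x - 3)*(x + 6*exp(x))*(x*exp(x) + 1) - 2*(x - 2)*(x + 6*exp(x))*(x*exp(x) + 1)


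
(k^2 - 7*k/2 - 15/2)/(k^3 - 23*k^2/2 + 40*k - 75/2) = (2*k + 3)/(2*k^2 - 13*k + 15)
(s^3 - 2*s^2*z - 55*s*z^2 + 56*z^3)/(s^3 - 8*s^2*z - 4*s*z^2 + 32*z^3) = (-s^2 - 6*s*z + 7*z^2)/(-s^2 + 4*z^2)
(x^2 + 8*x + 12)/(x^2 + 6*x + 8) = (x + 6)/(x + 4)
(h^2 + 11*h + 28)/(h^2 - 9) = (h^2 + 11*h + 28)/(h^2 - 9)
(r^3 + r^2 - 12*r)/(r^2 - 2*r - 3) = r*(r + 4)/(r + 1)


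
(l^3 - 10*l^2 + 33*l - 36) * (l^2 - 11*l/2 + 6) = l^5 - 31*l^4/2 + 94*l^3 - 555*l^2/2 + 396*l - 216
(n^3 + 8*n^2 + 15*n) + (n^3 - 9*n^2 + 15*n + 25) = 2*n^3 - n^2 + 30*n + 25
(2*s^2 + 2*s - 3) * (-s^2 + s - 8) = -2*s^4 - 11*s^2 - 19*s + 24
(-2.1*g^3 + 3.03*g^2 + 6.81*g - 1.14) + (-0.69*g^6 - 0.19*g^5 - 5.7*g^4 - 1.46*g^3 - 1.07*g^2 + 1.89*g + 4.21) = -0.69*g^6 - 0.19*g^5 - 5.7*g^4 - 3.56*g^3 + 1.96*g^2 + 8.7*g + 3.07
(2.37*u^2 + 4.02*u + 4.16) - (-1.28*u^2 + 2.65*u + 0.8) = 3.65*u^2 + 1.37*u + 3.36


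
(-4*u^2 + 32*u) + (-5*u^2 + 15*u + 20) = -9*u^2 + 47*u + 20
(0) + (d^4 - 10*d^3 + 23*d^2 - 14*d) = d^4 - 10*d^3 + 23*d^2 - 14*d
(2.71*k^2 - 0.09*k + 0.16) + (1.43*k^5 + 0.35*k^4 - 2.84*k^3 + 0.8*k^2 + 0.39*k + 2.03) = 1.43*k^5 + 0.35*k^4 - 2.84*k^3 + 3.51*k^2 + 0.3*k + 2.19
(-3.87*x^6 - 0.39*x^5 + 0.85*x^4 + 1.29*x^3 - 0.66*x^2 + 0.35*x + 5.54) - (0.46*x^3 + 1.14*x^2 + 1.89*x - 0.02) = -3.87*x^6 - 0.39*x^5 + 0.85*x^4 + 0.83*x^3 - 1.8*x^2 - 1.54*x + 5.56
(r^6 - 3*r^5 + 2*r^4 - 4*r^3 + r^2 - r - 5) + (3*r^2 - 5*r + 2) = r^6 - 3*r^5 + 2*r^4 - 4*r^3 + 4*r^2 - 6*r - 3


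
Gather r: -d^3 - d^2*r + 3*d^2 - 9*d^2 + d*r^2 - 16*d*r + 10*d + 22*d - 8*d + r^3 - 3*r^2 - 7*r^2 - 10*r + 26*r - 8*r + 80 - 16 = -d^3 - 6*d^2 + 24*d + r^3 + r^2*(d - 10) + r*(-d^2 - 16*d + 8) + 64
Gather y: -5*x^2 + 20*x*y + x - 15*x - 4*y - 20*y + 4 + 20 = -5*x^2 - 14*x + y*(20*x - 24) + 24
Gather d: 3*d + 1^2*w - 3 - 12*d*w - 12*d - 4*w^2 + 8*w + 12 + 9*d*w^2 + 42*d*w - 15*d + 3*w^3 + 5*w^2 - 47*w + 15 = d*(9*w^2 + 30*w - 24) + 3*w^3 + w^2 - 38*w + 24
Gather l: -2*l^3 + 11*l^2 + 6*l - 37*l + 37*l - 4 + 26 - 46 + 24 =-2*l^3 + 11*l^2 + 6*l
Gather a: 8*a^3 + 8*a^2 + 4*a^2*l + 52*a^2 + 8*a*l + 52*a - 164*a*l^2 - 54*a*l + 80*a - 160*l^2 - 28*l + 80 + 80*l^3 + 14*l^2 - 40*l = 8*a^3 + a^2*(4*l + 60) + a*(-164*l^2 - 46*l + 132) + 80*l^3 - 146*l^2 - 68*l + 80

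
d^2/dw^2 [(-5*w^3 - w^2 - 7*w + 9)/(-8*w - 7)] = 2*(320*w^3 + 840*w^2 + 735*w - 919)/(512*w^3 + 1344*w^2 + 1176*w + 343)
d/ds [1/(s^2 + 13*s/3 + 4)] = 3*(-6*s - 13)/(3*s^2 + 13*s + 12)^2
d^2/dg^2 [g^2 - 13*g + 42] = 2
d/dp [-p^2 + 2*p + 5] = 2 - 2*p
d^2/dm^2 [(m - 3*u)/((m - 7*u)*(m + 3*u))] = 2*(-m^3 + 9*m^2*u - 99*m*u^2 + 195*u^3)/(-m^6 + 12*m^5*u + 15*m^4*u^2 - 440*m^3*u^3 - 315*m^2*u^4 + 5292*m*u^5 + 9261*u^6)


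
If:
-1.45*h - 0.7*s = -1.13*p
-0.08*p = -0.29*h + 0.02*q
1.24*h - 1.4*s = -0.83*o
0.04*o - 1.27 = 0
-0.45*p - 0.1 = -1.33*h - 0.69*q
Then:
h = 6.88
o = 31.75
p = 24.26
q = 2.71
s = 24.92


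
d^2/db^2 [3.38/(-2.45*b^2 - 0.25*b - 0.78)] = (40.5769*b^2 + 4.1405*b - 3.38*(4.9*b + 0.25)*(9.8*b + 0.5) + 12.91836)/(2.45*b^2 + 0.25*b + 0.78)^3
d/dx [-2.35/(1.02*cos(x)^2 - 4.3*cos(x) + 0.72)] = (10.105 - 4.794*cos(x))*sin(x)/(1.02*cos(x)^2 - 4.3*cos(x) + 0.72)^2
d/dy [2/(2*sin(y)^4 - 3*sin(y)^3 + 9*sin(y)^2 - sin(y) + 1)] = 2*(-8*sin(y)^3 + 9*sin(y)^2 - 18*sin(y) + 1)*cos(y)/(2*sin(y)^4 - 3*sin(y)^3 + 9*sin(y)^2 - sin(y) + 1)^2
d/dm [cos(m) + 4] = -sin(m)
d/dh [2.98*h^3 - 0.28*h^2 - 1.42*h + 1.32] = 8.94*h^2 - 0.56*h - 1.42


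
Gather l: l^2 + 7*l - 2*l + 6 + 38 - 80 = l^2 + 5*l - 36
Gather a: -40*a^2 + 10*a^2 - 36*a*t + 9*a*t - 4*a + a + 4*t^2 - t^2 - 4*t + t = -30*a^2 + a*(-27*t - 3) + 3*t^2 - 3*t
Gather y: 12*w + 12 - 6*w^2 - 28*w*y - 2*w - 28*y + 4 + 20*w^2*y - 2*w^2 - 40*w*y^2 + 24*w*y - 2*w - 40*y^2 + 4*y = -8*w^2 + 8*w + y^2*(-40*w - 40) + y*(20*w^2 - 4*w - 24) + 16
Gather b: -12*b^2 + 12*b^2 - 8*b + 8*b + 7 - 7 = 0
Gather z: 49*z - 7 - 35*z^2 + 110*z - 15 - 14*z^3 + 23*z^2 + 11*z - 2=-14*z^3 - 12*z^2 + 170*z - 24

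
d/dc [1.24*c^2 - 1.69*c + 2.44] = 2.48*c - 1.69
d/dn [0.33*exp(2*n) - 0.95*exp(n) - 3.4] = (0.66*exp(n) - 0.95)*exp(n)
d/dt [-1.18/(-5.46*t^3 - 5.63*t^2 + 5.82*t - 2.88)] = (-19.3284*t^2 - 13.2868*t + 6.8676)/(5.46*t^3 + 5.63*t^2 - 5.82*t + 2.88)^2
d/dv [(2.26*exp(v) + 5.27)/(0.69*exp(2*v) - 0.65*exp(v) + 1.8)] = (-1.5594*exp(2*v) - 7.2726*exp(v) + 7.4935)*exp(v)/(0.4761*exp(4*v) - 0.897*exp(3*v) + 2.9065*exp(2*v) - 2.34*exp(v) + 3.24)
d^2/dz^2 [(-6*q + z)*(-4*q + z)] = 2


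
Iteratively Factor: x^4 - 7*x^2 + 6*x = (x)*(x^3 - 7*x + 6) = x*(x - 1)*(x^2 + x - 6) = x*(x - 2)*(x - 1)*(x + 3)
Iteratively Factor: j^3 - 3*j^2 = (j - 3)*(j^2) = j*(j - 3)*(j)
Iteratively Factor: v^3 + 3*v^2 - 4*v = (v)*(v^2 + 3*v - 4) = v*(v - 1)*(v + 4)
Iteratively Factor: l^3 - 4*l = (l + 2)*(l^2 - 2*l) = l*(l + 2)*(l - 2)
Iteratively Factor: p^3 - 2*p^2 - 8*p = (p)*(p^2 - 2*p - 8) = p*(p - 4)*(p + 2)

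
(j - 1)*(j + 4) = j^2 + 3*j - 4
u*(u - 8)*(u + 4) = u^3 - 4*u^2 - 32*u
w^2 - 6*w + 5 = (w - 5)*(w - 1)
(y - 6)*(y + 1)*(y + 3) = y^3 - 2*y^2 - 21*y - 18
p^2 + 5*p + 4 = (p + 1)*(p + 4)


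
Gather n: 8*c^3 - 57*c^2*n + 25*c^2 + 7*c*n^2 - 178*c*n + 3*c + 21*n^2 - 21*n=8*c^3 + 25*c^2 + 3*c + n^2*(7*c + 21) + n*(-57*c^2 - 178*c - 21)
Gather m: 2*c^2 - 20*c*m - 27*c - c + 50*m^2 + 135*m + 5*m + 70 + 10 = 2*c^2 - 28*c + 50*m^2 + m*(140 - 20*c) + 80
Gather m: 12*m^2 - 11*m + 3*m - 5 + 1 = 12*m^2 - 8*m - 4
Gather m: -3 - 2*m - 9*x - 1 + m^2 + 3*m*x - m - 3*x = m^2 + m*(3*x - 3) - 12*x - 4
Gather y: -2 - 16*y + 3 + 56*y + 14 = 40*y + 15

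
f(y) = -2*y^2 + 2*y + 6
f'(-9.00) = 38.00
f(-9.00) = -174.00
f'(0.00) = 2.00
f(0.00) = 6.00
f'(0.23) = 1.08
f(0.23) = 6.35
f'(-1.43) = 7.72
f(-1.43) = -0.95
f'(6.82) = -25.28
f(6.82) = -73.38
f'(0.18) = 1.28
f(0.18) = 6.30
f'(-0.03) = 2.12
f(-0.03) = 5.94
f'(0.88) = -1.52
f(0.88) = 6.21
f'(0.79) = -1.16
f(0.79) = 6.33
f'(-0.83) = 5.32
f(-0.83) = 2.96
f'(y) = 2 - 4*y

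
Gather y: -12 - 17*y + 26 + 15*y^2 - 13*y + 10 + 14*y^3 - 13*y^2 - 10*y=14*y^3 + 2*y^2 - 40*y + 24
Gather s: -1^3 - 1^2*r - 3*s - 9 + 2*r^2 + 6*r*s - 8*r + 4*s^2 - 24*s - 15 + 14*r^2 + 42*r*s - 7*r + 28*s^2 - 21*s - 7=16*r^2 - 16*r + 32*s^2 + s*(48*r - 48) - 32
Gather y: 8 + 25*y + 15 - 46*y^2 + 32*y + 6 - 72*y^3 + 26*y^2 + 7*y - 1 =-72*y^3 - 20*y^2 + 64*y + 28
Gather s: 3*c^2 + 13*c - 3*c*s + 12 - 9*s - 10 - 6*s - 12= 3*c^2 + 13*c + s*(-3*c - 15) - 10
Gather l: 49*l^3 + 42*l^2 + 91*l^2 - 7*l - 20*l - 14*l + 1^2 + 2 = 49*l^3 + 133*l^2 - 41*l + 3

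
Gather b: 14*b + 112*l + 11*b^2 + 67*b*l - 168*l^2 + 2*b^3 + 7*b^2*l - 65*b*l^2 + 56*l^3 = 2*b^3 + b^2*(7*l + 11) + b*(-65*l^2 + 67*l + 14) + 56*l^3 - 168*l^2 + 112*l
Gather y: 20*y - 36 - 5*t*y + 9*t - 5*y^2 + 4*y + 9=9*t - 5*y^2 + y*(24 - 5*t) - 27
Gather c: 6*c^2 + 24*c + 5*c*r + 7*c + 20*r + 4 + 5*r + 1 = 6*c^2 + c*(5*r + 31) + 25*r + 5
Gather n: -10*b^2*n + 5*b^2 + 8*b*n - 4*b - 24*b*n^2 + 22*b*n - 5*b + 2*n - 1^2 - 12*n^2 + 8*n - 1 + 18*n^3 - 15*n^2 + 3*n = 5*b^2 - 9*b + 18*n^3 + n^2*(-24*b - 27) + n*(-10*b^2 + 30*b + 13) - 2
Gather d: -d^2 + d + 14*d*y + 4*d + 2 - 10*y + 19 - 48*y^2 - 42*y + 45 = -d^2 + d*(14*y + 5) - 48*y^2 - 52*y + 66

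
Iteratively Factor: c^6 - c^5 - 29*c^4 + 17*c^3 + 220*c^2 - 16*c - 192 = (c - 1)*(c^5 - 29*c^3 - 12*c^2 + 208*c + 192) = (c - 1)*(c + 1)*(c^4 - c^3 - 28*c^2 + 16*c + 192) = (c - 1)*(c + 1)*(c + 4)*(c^3 - 5*c^2 - 8*c + 48) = (c - 1)*(c + 1)*(c + 3)*(c + 4)*(c^2 - 8*c + 16) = (c - 4)*(c - 1)*(c + 1)*(c + 3)*(c + 4)*(c - 4)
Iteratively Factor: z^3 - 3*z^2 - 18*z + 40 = (z - 2)*(z^2 - z - 20) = (z - 2)*(z + 4)*(z - 5)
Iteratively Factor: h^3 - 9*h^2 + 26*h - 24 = (h - 2)*(h^2 - 7*h + 12) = (h - 4)*(h - 2)*(h - 3)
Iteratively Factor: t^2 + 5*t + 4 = (t + 1)*(t + 4)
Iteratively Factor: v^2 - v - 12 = (v + 3)*(v - 4)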